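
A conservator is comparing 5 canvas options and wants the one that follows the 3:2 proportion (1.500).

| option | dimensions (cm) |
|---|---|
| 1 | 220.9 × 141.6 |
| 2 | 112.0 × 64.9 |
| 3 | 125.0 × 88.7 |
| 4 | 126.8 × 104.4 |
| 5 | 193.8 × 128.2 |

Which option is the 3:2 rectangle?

Target 3:2 ≈ 1.500.
1: 1.560 (Δ0.060)  2: 1.726 (Δ0.226)  3: 1.409 (Δ0.091)  4: 1.215 (Δ0.285)  5: 1.512 (Δ0.012)

5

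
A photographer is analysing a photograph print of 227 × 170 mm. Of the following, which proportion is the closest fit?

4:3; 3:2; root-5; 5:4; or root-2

227/170 ≈ 1.335. Nearest candidates are 4:3 (1.333, off by 0.002) and root-2 (1.414, off by 0.079).

4:3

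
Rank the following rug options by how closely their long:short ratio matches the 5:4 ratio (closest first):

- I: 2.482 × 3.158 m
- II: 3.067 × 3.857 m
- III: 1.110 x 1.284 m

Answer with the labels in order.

I: 3.158/2.482 ≈ 1.272 → |1.272 − 1.250| = 0.022
II: 3.857/3.067 ≈ 1.258 → |1.258 − 1.250| = 0.008
III: 1.284/1.110 ≈ 1.157 → |1.157 − 1.250| = 0.093

II, I, III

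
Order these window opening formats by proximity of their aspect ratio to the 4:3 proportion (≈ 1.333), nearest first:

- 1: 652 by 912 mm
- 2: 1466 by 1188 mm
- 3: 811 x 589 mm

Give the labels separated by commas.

1: 912/652 ≈ 1.399 → |1.399 − 1.333| = 0.066
2: 1466/1188 ≈ 1.234 → |1.234 − 1.333| = 0.099
3: 811/589 ≈ 1.377 → |1.377 − 1.333| = 0.044

3, 1, 2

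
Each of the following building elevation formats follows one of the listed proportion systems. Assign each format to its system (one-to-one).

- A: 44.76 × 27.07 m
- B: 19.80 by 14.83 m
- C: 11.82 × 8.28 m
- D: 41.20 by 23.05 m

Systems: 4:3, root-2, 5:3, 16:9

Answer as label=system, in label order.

Ratios: A ≈ 1.653; B ≈ 1.335; C ≈ 1.428; D ≈ 1.787.
Targets: 4:3 ≈ 1.333; root-2 ≈ 1.414; 5:3 ≈ 1.667; 16:9 ≈ 1.778.

A=5:3, B=4:3, C=root-2, D=16:9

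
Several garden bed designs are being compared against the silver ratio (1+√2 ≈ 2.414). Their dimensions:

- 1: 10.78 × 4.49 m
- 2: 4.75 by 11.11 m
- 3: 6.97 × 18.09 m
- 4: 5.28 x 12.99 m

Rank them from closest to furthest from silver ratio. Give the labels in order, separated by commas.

Ratios: 1 = 10.78 / 4.49 ≈ 2.401; 2 = 11.11 / 4.75 ≈ 2.339; 3 = 18.09 / 6.97 ≈ 2.595; 4 = 12.99 / 5.28 ≈ 2.460.
|Δ from 2.414|: 1 0.013; 2 0.075; 3 0.181; 4 0.046.

1, 4, 2, 3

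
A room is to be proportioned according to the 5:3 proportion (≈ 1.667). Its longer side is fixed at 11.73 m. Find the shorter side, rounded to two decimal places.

5:3 ≈ 1.66667.
Shorter side = 11.73 ÷ 1.66667 ≈ 7.0380 → 7.04 m.

7.04 m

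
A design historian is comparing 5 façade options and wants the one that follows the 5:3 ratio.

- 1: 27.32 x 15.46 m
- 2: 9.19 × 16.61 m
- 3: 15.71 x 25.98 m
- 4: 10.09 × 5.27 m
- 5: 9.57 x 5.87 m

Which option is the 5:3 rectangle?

3

Ratios (long/short): 1 ≈ 1.767; 2 ≈ 1.807; 3 ≈ 1.654; 4 ≈ 1.915; 5 ≈ 1.630.
5:3 ≈ 1.667; option 3 is nearest (Δ 0.013).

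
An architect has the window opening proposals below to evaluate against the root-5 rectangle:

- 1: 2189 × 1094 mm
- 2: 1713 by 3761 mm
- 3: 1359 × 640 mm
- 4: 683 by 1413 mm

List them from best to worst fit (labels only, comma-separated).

2, 3, 4, 1

Ratios: 1 = 2189 / 1094 ≈ 2.001; 2 = 3761 / 1713 ≈ 2.196; 3 = 1359 / 640 ≈ 2.123; 4 = 1413 / 683 ≈ 2.069.
|Δ from 2.236|: 1 0.235; 2 0.040; 3 0.113; 4 0.167.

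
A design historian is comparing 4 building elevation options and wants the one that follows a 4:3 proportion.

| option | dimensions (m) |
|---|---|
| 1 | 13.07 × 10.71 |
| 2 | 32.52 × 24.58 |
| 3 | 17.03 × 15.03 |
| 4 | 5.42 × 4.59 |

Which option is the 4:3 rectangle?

2

Target 4:3 ≈ 1.333.
1: 1.220 (Δ0.113)  2: 1.323 (Δ0.010)  3: 1.133 (Δ0.200)  4: 1.181 (Δ0.152)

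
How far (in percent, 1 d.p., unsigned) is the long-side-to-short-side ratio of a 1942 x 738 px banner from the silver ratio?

Ratio = 1942 / 738 ≈ 2.6314.
Ideal silver ratio ≈ 2.4142. |2.6314 − 2.4142| / 2.4142 ≈ 9.00% → 9.0%.

9.0%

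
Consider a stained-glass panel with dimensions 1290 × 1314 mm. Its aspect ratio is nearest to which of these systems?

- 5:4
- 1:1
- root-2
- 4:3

1:1

Ratio = 1314 / 1290 ≈ 1.019.
Distances: 5:4 1.250 (Δ 0.231); 1:1 1.000 (Δ 0.019); root-2 1.414 (Δ 0.395); 4:3 1.333 (Δ 0.314).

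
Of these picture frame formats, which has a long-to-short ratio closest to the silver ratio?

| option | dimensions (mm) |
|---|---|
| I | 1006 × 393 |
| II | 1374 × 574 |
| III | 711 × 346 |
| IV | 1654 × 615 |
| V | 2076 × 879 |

Target silver ratio ≈ 2.414.
I: 2.560 (Δ0.146)  II: 2.394 (Δ0.020)  III: 2.055 (Δ0.359)  IV: 2.689 (Δ0.275)  V: 2.362 (Δ0.052)

II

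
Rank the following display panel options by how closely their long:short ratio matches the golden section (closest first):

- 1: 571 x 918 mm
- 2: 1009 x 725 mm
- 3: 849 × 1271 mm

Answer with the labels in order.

1: 918/571 ≈ 1.608 → |1.608 − 1.618| = 0.010
2: 1009/725 ≈ 1.392 → |1.392 − 1.618| = 0.226
3: 1271/849 ≈ 1.497 → |1.497 − 1.618| = 0.121

1, 3, 2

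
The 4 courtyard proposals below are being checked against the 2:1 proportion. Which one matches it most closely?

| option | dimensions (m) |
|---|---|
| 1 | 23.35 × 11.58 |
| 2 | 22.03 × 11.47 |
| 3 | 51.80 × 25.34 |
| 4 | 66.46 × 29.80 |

Ratios (long/short): 1 ≈ 2.016; 2 ≈ 1.921; 3 ≈ 2.044; 4 ≈ 2.230.
2:1 ≈ 2.000; option 1 is nearest (Δ 0.016).

1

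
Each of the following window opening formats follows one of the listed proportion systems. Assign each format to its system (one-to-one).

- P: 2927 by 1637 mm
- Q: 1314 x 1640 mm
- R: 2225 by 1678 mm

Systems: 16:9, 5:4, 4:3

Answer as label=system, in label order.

P=16:9, Q=5:4, R=4:3

P = 2927/1637 ≈ 1.788 → 16:9 (1.778)
Q = 1640/1314 ≈ 1.248 → 5:4 (1.250)
R = 2225/1678 ≈ 1.326 → 4:3 (1.333)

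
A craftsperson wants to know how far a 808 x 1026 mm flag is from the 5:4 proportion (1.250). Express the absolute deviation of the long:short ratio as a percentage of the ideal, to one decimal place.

1.6%

Ratio = 1026 / 808 ≈ 1.2698.
Ideal 5:4 = 1.2500. |1.2698 − 1.2500| / 1.2500 ≈ 1.58% → 1.6%.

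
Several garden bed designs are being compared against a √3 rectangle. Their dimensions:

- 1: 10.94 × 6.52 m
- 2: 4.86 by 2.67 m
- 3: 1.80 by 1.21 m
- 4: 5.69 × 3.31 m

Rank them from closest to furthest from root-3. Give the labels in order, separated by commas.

1: 10.94/6.52 ≈ 1.678 → |1.678 − 1.732| = 0.054
2: 4.86/2.67 ≈ 1.820 → |1.820 − 1.732| = 0.088
3: 1.80/1.21 ≈ 1.488 → |1.488 − 1.732| = 0.244
4: 5.69/3.31 ≈ 1.719 → |1.719 − 1.732| = 0.013

4, 1, 2, 3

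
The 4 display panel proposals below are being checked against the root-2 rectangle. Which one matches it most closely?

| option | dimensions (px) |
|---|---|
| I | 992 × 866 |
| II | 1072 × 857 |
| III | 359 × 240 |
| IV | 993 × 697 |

IV

Ratios (long/short): I ≈ 1.145; II ≈ 1.251; III ≈ 1.496; IV ≈ 1.425.
root-2 ≈ 1.414; option IV is nearest (Δ 0.011).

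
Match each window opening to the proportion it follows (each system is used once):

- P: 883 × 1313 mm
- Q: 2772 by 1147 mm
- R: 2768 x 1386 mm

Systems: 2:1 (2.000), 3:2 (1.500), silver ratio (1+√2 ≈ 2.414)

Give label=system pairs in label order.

P=3:2, Q=silver ratio, R=2:1

Ratios: P ≈ 1.487; Q ≈ 2.417; R ≈ 1.997.
Targets: 2:1 ≈ 2.000; 3:2 ≈ 1.500; silver ratio ≈ 2.414.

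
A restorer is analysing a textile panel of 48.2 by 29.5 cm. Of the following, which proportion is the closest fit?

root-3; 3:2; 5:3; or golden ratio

golden ratio

Ratio = 48.2 / 29.5 ≈ 1.634.
Distances: root-3 1.732 (Δ 0.098); 3:2 1.500 (Δ 0.134); 5:3 1.667 (Δ 0.033); golden ratio 1.618 (Δ 0.016).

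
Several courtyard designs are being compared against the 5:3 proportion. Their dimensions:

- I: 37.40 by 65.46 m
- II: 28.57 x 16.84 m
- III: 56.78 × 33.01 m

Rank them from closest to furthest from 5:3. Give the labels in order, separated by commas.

Ratios: I = 65.46 / 37.40 ≈ 1.750; II = 28.57 / 16.84 ≈ 1.697; III = 56.78 / 33.01 ≈ 1.720.
|Δ from 1.667|: I 0.083; II 0.030; III 0.053.

II, III, I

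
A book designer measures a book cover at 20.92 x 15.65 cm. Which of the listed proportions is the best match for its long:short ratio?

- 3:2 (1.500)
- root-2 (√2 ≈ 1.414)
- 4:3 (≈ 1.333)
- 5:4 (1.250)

20.92/15.65 ≈ 1.337. Nearest candidates are 4:3 (1.333, off by 0.004) and root-2 (1.414, off by 0.077).

4:3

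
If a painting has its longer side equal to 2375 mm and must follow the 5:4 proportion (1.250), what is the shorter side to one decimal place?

1900.0 mm

5:4 = 1.25000.
Shorter side = 2375 ÷ 1.25000 ≈ 1900.000 → 1900.0 mm.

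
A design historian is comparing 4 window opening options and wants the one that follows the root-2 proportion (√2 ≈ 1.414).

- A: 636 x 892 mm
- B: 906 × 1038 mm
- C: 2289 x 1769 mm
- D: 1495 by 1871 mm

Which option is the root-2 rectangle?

A

Ratios (long/short): A ≈ 1.403; B ≈ 1.146; C ≈ 1.294; D ≈ 1.252.
root-2 ≈ 1.414; option A is nearest (Δ 0.011).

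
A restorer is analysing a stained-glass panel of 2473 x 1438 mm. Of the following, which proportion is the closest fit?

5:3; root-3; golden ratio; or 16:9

Ratio = 2473 / 1438 ≈ 1.720.
Distances: 5:3 1.667 (Δ 0.053); root-3 1.732 (Δ 0.012); golden ratio 1.618 (Δ 0.102); 16:9 1.778 (Δ 0.058).

root-3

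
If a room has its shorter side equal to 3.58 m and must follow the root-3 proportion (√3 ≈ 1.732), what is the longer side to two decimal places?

6.20 m

root-3 ≈ 1.73205.
Longer side = 3.58 × 1.73205 ≈ 6.2007 → 6.20 m.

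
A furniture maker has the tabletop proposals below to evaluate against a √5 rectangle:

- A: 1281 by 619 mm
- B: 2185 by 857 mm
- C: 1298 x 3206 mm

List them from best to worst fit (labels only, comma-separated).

Ratios: A = 1281 / 619 ≈ 2.069; B = 2185 / 857 ≈ 2.550; C = 3206 / 1298 ≈ 2.470.
|Δ from 2.236|: A 0.167; B 0.314; C 0.234.

A, C, B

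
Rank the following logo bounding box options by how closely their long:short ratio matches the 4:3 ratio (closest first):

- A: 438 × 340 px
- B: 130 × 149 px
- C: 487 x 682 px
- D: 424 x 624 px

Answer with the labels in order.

Ratios: A = 438 / 340 ≈ 1.288; B = 149 / 130 ≈ 1.146; C = 682 / 487 ≈ 1.400; D = 624 / 424 ≈ 1.472.
|Δ from 1.333|: A 0.045; B 0.187; C 0.067; D 0.139.

A, C, D, B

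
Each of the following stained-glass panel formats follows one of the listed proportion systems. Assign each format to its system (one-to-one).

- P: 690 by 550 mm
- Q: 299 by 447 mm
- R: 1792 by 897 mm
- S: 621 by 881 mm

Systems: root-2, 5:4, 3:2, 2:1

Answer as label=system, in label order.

Ratios: P ≈ 1.255; Q ≈ 1.495; R ≈ 1.998; S ≈ 1.419.
Targets: root-2 ≈ 1.414; 5:4 ≈ 1.250; 3:2 ≈ 1.500; 2:1 ≈ 2.000.

P=5:4, Q=3:2, R=2:1, S=root-2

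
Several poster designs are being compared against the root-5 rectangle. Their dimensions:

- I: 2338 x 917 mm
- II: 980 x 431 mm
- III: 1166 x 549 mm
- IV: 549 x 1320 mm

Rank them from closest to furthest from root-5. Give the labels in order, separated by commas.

I: 2338/917 ≈ 2.550 → |2.550 − 2.236| = 0.314
II: 980/431 ≈ 2.274 → |2.274 − 2.236| = 0.038
III: 1166/549 ≈ 2.124 → |2.124 − 2.236| = 0.112
IV: 1320/549 ≈ 2.404 → |2.404 − 2.236| = 0.168

II, III, IV, I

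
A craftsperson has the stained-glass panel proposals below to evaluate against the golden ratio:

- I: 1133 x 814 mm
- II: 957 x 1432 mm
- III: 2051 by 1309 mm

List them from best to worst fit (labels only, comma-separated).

Ratios: I = 1133 / 814 ≈ 1.392; II = 1432 / 957 ≈ 1.496; III = 2051 / 1309 ≈ 1.567.
|Δ from 1.618|: I 0.226; II 0.122; III 0.051.

III, II, I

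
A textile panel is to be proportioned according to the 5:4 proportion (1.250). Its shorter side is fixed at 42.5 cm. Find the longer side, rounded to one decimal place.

53.1 cm

5:4 = 1.25000.
Longer side = 42.5 × 1.25000 ≈ 53.125 → 53.1 cm.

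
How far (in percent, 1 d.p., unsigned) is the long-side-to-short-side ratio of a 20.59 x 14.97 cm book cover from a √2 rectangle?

2.7%

Ratio = 20.59 / 14.97 ≈ 1.3754.
Ideal root-2 ≈ 1.4142. |1.3754 − 1.4142| / 1.4142 ≈ 2.74% → 2.7%.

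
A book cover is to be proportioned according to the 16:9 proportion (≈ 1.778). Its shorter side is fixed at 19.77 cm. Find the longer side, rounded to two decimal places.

16:9 ≈ 1.77778.
Longer side = 19.77 × 1.77778 ≈ 35.1467 → 35.15 cm.

35.15 cm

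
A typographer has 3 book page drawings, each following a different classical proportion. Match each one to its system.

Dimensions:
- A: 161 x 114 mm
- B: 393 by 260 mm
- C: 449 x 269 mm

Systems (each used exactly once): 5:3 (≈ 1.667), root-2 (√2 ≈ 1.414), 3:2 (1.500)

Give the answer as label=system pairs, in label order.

A = 161/114 ≈ 1.412 → root-2 (1.414)
B = 393/260 ≈ 1.512 → 3:2 (1.500)
C = 449/269 ≈ 1.669 → 5:3 (1.667)

A=root-2, B=3:2, C=5:3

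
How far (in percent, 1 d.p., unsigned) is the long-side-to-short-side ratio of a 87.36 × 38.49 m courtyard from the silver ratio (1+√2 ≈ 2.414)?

Ratio = 87.36 / 38.49 ≈ 2.2697.
Ideal silver ratio ≈ 2.4142. |2.2697 − 2.4142| / 2.4142 ≈ 5.99% → 6.0%.

6.0%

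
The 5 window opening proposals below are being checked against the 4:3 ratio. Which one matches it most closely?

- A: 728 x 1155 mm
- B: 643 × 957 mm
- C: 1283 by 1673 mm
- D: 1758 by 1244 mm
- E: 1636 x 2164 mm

E

Target 4:3 ≈ 1.333.
A: 1.587 (Δ0.254)  B: 1.488 (Δ0.155)  C: 1.304 (Δ0.029)  D: 1.413 (Δ0.080)  E: 1.323 (Δ0.010)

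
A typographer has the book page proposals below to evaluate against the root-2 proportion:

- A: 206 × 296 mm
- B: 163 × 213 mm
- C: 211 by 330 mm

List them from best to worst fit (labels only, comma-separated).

A: 296/206 ≈ 1.437 → |1.437 − 1.414| = 0.023
B: 213/163 ≈ 1.307 → |1.307 − 1.414| = 0.107
C: 330/211 ≈ 1.564 → |1.564 − 1.414| = 0.150

A, B, C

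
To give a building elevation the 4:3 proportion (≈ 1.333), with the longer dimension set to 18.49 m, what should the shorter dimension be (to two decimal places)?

13.87 m

4:3 ≈ 1.33333.
Shorter side = 18.49 ÷ 1.33333 ≈ 13.8675 → 13.87 m.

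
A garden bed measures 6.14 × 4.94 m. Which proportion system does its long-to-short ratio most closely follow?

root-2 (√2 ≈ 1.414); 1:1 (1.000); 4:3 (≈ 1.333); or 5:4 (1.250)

6.14/4.94 ≈ 1.243. Nearest candidates are 5:4 (1.250, off by 0.007) and 4:3 (1.333, off by 0.090).

5:4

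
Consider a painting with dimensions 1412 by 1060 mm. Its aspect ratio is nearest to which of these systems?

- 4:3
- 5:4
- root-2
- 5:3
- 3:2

4:3

Ratio = 1412 / 1060 ≈ 1.332.
Distances: 4:3 1.333 (Δ 0.001); 5:4 1.250 (Δ 0.082); root-2 1.414 (Δ 0.082); 5:3 1.667 (Δ 0.335); 3:2 1.500 (Δ 0.168).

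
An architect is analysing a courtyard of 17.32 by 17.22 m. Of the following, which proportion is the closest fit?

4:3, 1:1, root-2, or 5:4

Ratio = 17.32 / 17.22 ≈ 1.006.
Distances: 4:3 1.333 (Δ 0.327); 1:1 1.000 (Δ 0.006); root-2 1.414 (Δ 0.408); 5:4 1.250 (Δ 0.244).

1:1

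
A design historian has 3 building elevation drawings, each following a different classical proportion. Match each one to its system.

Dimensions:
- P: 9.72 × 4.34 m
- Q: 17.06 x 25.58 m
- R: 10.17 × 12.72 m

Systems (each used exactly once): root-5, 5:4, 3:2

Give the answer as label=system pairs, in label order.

P=root-5, Q=3:2, R=5:4

Ratios: P ≈ 2.240; Q ≈ 1.499; R ≈ 1.251.
Targets: root-5 ≈ 2.236; 5:4 ≈ 1.250; 3:2 ≈ 1.500.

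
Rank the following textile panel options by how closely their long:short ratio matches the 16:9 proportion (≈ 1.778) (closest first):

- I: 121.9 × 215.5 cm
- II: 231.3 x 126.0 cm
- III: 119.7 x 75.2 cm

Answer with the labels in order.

Ratios: I = 215.5 / 121.9 ≈ 1.768; II = 231.3 / 126.0 ≈ 1.836; III = 119.7 / 75.2 ≈ 1.592.
|Δ from 1.778|: I 0.010; II 0.058; III 0.186.

I, II, III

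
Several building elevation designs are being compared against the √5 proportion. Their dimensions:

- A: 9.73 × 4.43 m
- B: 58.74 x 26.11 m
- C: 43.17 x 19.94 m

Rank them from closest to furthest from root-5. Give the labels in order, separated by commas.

A: 9.73/4.43 ≈ 2.196 → |2.196 − 2.236| = 0.040
B: 58.74/26.11 ≈ 2.250 → |2.250 − 2.236| = 0.014
C: 43.17/19.94 ≈ 2.165 → |2.165 − 2.236| = 0.071

B, A, C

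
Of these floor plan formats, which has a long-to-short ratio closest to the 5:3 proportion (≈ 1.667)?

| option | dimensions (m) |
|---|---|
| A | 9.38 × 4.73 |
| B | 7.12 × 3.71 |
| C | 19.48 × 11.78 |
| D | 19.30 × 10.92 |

Ratios (long/short): A ≈ 1.983; B ≈ 1.919; C ≈ 1.654; D ≈ 1.767.
5:3 ≈ 1.667; option C is nearest (Δ 0.013).

C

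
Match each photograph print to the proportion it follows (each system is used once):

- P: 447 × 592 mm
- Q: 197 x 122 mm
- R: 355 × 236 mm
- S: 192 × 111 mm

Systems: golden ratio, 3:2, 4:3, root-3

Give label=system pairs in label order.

Ratios: P ≈ 1.324; Q ≈ 1.615; R ≈ 1.504; S ≈ 1.730.
Targets: golden ratio ≈ 1.618; 3:2 ≈ 1.500; 4:3 ≈ 1.333; root-3 ≈ 1.732.

P=4:3, Q=golden ratio, R=3:2, S=root-3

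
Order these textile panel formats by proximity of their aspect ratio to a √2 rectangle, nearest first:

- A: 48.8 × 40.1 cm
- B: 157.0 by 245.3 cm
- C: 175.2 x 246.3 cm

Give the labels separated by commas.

A: 48.8/40.1 ≈ 1.217 → |1.217 − 1.414| = 0.197
B: 245.3/157.0 ≈ 1.562 → |1.562 − 1.414| = 0.148
C: 246.3/175.2 ≈ 1.406 → |1.406 − 1.414| = 0.008

C, B, A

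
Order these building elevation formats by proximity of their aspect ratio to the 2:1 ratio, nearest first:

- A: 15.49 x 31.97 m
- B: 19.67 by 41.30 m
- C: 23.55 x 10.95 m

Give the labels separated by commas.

A: 31.97/15.49 ≈ 2.064 → |2.064 − 2.000| = 0.064
B: 41.30/19.67 ≈ 2.100 → |2.100 − 2.000| = 0.100
C: 23.55/10.95 ≈ 2.151 → |2.151 − 2.000| = 0.151

A, B, C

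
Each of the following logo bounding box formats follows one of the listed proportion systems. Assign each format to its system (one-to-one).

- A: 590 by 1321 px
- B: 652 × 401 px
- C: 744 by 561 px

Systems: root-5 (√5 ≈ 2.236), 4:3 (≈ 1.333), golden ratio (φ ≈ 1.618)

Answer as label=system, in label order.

A=root-5, B=golden ratio, C=4:3

A = 1321/590 ≈ 2.239 → root-5 (2.236)
B = 652/401 ≈ 1.626 → golden ratio (1.618)
C = 744/561 ≈ 1.326 → 4:3 (1.333)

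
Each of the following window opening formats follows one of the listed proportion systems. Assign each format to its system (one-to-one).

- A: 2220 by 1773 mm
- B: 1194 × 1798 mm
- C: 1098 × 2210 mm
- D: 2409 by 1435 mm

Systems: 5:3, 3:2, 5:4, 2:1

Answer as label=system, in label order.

A = 2220/1773 ≈ 1.252 → 5:4 (1.250)
B = 1798/1194 ≈ 1.506 → 3:2 (1.500)
C = 2210/1098 ≈ 2.013 → 2:1 (2.000)
D = 2409/1435 ≈ 1.679 → 5:3 (1.667)

A=5:4, B=3:2, C=2:1, D=5:3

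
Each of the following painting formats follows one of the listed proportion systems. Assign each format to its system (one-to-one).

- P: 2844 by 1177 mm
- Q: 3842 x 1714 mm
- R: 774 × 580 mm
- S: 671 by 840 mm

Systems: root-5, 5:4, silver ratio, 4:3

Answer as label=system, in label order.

P=silver ratio, Q=root-5, R=4:3, S=5:4

Ratios: P ≈ 2.416; Q ≈ 2.242; R ≈ 1.334; S ≈ 1.252.
Targets: root-5 ≈ 2.236; 5:4 ≈ 1.250; silver ratio ≈ 2.414; 4:3 ≈ 1.333.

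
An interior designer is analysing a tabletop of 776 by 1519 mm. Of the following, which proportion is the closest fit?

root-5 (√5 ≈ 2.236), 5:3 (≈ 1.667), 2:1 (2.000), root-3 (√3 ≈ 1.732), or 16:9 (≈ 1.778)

1519/776 ≈ 1.957. Nearest candidates are 2:1 (2.000, off by 0.043) and 16:9 (1.778, off by 0.179).

2:1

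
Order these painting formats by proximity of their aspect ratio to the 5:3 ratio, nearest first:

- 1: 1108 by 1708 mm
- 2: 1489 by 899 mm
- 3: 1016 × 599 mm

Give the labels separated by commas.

Ratios: 1 = 1708 / 1108 ≈ 1.542; 2 = 1489 / 899 ≈ 1.656; 3 = 1016 / 599 ≈ 1.696.
|Δ from 1.667|: 1 0.125; 2 0.011; 3 0.029.

2, 3, 1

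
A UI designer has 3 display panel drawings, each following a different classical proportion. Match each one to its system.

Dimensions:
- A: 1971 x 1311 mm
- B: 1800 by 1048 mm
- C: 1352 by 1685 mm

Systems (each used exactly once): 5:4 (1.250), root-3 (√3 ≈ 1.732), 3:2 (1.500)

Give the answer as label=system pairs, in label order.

Ratios: A ≈ 1.503; B ≈ 1.718; C ≈ 1.246.
Targets: 5:4 ≈ 1.250; root-3 ≈ 1.732; 3:2 ≈ 1.500.

A=3:2, B=root-3, C=5:4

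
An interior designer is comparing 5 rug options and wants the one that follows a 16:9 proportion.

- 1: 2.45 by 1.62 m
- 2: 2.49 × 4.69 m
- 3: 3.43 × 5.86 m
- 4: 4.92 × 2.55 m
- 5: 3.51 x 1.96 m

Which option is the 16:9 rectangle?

Ratios (long/short): 1 ≈ 1.512; 2 ≈ 1.884; 3 ≈ 1.708; 4 ≈ 1.929; 5 ≈ 1.791.
16:9 ≈ 1.778; option 5 is nearest (Δ 0.013).

5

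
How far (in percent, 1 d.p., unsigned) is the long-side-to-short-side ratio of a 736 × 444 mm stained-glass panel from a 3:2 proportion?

Ratio = 736 / 444 ≈ 1.6577.
Ideal 3:2 = 1.5000. |1.6577 − 1.5000| / 1.5000 ≈ 10.51% → 10.5%.

10.5%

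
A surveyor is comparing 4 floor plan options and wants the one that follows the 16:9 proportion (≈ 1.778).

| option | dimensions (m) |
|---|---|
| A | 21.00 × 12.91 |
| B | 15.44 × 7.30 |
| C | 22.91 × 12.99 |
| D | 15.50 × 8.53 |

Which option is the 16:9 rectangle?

C

Ratios (long/short): A ≈ 1.627; B ≈ 2.115; C ≈ 1.764; D ≈ 1.817.
16:9 ≈ 1.778; option C is nearest (Δ 0.014).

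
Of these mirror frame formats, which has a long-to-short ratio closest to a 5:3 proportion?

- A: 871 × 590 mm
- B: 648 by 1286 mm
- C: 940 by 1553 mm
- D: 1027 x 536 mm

Target 5:3 ≈ 1.667.
A: 1.476 (Δ0.191)  B: 1.985 (Δ0.318)  C: 1.652 (Δ0.015)  D: 1.916 (Δ0.249)

C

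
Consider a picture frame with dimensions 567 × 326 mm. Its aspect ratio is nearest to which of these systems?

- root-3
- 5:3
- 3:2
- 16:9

567/326 ≈ 1.739. Nearest candidates are root-3 (1.732, off by 0.007) and 16:9 (1.778, off by 0.039).

root-3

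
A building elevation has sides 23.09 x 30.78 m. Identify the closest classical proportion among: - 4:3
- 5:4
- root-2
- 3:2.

4:3

30.78/23.09 ≈ 1.333. Nearest candidates are 4:3 (1.333, off by 0.000) and root-2 (1.414, off by 0.081).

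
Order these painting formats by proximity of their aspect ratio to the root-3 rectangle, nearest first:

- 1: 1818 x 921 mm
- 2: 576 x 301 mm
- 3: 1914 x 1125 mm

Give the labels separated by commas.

1: 1818/921 ≈ 1.974 → |1.974 − 1.732| = 0.242
2: 576/301 ≈ 1.914 → |1.914 − 1.732| = 0.182
3: 1914/1125 ≈ 1.701 → |1.701 − 1.732| = 0.031

3, 2, 1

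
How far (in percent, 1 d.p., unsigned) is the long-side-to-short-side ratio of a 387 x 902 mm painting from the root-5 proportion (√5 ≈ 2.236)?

4.2%

Ratio = 902 / 387 ≈ 2.3307.
Ideal root-5 ≈ 2.2361. |2.3307 − 2.2361| / 2.2361 ≈ 4.23% → 4.2%.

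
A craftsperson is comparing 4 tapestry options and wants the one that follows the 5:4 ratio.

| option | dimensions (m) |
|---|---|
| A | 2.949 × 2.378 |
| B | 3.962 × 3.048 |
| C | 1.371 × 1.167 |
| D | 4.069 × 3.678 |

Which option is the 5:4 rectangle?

Target 5:4 ≈ 1.250.
A: 1.240 (Δ0.010)  B: 1.300 (Δ0.050)  C: 1.175 (Δ0.075)  D: 1.106 (Δ0.144)

A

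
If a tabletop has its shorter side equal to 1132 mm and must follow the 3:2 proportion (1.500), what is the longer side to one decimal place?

1698.0 mm

3:2 = 1.50000.
Longer side = 1132 × 1.50000 ≈ 1698.000 → 1698.0 mm.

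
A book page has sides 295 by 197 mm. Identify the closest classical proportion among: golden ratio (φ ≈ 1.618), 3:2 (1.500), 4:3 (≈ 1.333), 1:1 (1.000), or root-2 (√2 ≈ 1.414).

3:2

Ratio = 295 / 197 ≈ 1.497.
Distances: golden ratio 1.618 (Δ 0.121); 3:2 1.500 (Δ 0.003); 4:3 1.333 (Δ 0.164); 1:1 1.000 (Δ 0.497); root-2 1.414 (Δ 0.083).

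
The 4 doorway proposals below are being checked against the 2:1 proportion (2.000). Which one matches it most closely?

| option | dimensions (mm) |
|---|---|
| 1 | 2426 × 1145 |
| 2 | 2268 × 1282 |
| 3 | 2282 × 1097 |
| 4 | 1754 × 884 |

Target 2:1 ≈ 2.000.
1: 2.119 (Δ0.119)  2: 1.769 (Δ0.231)  3: 2.080 (Δ0.080)  4: 1.984 (Δ0.016)

4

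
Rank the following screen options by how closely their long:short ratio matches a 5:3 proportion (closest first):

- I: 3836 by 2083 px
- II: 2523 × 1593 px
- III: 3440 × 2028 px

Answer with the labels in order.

I: 3836/2083 ≈ 1.842 → |1.842 − 1.667| = 0.175
II: 2523/1593 ≈ 1.584 → |1.584 − 1.667| = 0.083
III: 3440/2028 ≈ 1.696 → |1.696 − 1.667| = 0.029

III, II, I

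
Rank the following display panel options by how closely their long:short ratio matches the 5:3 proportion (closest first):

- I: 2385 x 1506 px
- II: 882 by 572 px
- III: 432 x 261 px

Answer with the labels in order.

III, I, II

I: 2385/1506 ≈ 1.584 → |1.584 − 1.667| = 0.083
II: 882/572 ≈ 1.542 → |1.542 − 1.667| = 0.125
III: 432/261 ≈ 1.655 → |1.655 − 1.667| = 0.012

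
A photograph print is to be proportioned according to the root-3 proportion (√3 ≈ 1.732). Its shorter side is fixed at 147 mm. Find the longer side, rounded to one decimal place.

root-3 ≈ 1.73205.
Longer side = 147 × 1.73205 ≈ 254.611 → 254.6 mm.

254.6 mm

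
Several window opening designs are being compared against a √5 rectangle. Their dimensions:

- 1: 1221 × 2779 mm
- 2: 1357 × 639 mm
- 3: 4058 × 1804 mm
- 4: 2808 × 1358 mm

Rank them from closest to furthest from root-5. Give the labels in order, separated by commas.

Ratios: 1 = 2779 / 1221 ≈ 2.276; 2 = 1357 / 639 ≈ 2.124; 3 = 4058 / 1804 ≈ 2.249; 4 = 2808 / 1358 ≈ 2.068.
|Δ from 2.236|: 1 0.040; 2 0.112; 3 0.013; 4 0.168.

3, 1, 2, 4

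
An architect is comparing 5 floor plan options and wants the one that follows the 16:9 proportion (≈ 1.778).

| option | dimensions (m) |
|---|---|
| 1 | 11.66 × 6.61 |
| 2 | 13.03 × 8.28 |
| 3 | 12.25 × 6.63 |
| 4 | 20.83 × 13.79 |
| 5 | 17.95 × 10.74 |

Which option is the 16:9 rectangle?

Target 16:9 ≈ 1.778.
1: 1.764 (Δ0.014)  2: 1.574 (Δ0.204)  3: 1.848 (Δ0.070)  4: 1.511 (Δ0.267)  5: 1.671 (Δ0.107)

1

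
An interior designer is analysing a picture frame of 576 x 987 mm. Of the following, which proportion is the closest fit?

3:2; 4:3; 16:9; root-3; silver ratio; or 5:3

987/576 ≈ 1.714. Nearest candidates are root-3 (1.732, off by 0.018) and 5:3 (1.667, off by 0.047).

root-3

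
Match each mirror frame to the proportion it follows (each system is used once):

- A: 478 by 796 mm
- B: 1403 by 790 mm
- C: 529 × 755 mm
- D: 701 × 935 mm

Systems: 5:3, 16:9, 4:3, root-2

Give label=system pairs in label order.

A = 796/478 ≈ 1.665 → 5:3 (1.667)
B = 1403/790 ≈ 1.776 → 16:9 (1.778)
C = 755/529 ≈ 1.427 → root-2 (1.414)
D = 935/701 ≈ 1.334 → 4:3 (1.333)

A=5:3, B=16:9, C=root-2, D=4:3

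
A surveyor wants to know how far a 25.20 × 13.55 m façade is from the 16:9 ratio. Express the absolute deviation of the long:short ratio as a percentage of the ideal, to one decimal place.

4.6%

Ratio = 25.20 / 13.55 ≈ 1.8598.
Ideal 16:9 ≈ 1.7778. |1.8598 − 1.7778| / 1.7778 ≈ 4.61% → 4.6%.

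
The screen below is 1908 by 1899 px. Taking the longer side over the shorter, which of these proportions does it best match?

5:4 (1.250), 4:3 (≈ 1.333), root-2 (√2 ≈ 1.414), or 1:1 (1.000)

Ratio = 1908 / 1899 ≈ 1.005.
Distances: 5:4 1.250 (Δ 0.245); 4:3 1.333 (Δ 0.328); root-2 1.414 (Δ 0.409); 1:1 1.000 (Δ 0.005).

1:1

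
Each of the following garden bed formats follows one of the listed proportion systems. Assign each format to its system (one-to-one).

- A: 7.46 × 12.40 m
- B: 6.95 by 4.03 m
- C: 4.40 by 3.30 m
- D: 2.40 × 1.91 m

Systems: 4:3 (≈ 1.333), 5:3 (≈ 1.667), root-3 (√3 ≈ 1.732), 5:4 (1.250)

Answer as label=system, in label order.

Ratios: A ≈ 1.662; B ≈ 1.725; C ≈ 1.333; D ≈ 1.257.
Targets: 4:3 ≈ 1.333; 5:3 ≈ 1.667; root-3 ≈ 1.732; 5:4 ≈ 1.250.

A=5:3, B=root-3, C=4:3, D=5:4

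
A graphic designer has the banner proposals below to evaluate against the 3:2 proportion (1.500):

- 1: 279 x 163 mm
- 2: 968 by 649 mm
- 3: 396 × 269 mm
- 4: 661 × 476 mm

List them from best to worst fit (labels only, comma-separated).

Ratios: 1 = 279 / 163 ≈ 1.712; 2 = 968 / 649 ≈ 1.492; 3 = 396 / 269 ≈ 1.472; 4 = 661 / 476 ≈ 1.389.
|Δ from 1.500|: 1 0.212; 2 0.008; 3 0.028; 4 0.111.

2, 3, 4, 1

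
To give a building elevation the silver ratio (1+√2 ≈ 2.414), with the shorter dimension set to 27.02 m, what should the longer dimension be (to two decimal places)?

65.23 m

silver ratio ≈ 2.41421.
Longer side = 27.02 × 2.41421 ≈ 65.2320 → 65.23 m.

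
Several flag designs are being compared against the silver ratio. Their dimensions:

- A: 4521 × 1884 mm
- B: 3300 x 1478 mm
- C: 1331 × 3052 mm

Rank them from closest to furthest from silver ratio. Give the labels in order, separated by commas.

Ratios: A = 4521 / 1884 ≈ 2.400; B = 3300 / 1478 ≈ 2.233; C = 3052 / 1331 ≈ 2.293.
|Δ from 2.414|: A 0.014; B 0.181; C 0.121.

A, C, B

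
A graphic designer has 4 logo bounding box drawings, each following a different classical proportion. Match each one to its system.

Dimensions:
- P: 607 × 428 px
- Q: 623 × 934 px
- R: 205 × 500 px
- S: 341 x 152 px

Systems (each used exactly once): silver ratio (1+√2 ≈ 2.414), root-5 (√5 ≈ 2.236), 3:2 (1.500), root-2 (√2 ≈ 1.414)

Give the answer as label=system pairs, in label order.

Ratios: P ≈ 1.418; Q ≈ 1.499; R ≈ 2.439; S ≈ 2.243.
Targets: silver ratio ≈ 2.414; root-5 ≈ 2.236; 3:2 ≈ 1.500; root-2 ≈ 1.414.

P=root-2, Q=3:2, R=silver ratio, S=root-5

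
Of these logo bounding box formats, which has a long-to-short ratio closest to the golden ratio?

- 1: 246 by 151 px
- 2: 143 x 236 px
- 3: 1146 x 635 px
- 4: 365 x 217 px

Ratios (long/short): 1 ≈ 1.629; 2 ≈ 1.650; 3 ≈ 1.805; 4 ≈ 1.682.
golden ratio ≈ 1.618; option 1 is nearest (Δ 0.011).

1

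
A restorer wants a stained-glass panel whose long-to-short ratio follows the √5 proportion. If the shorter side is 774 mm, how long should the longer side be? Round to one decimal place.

1730.7 mm

root-5 ≈ 2.23607.
Longer side = 774 × 2.23607 ≈ 1730.718 → 1730.7 mm.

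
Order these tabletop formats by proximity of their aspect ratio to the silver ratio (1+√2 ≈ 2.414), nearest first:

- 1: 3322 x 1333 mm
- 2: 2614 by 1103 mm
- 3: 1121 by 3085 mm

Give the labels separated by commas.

2, 1, 3

Ratios: 1 = 3322 / 1333 ≈ 2.492; 2 = 2614 / 1103 ≈ 2.370; 3 = 3085 / 1121 ≈ 2.752.
|Δ from 2.414|: 1 0.078; 2 0.044; 3 0.338.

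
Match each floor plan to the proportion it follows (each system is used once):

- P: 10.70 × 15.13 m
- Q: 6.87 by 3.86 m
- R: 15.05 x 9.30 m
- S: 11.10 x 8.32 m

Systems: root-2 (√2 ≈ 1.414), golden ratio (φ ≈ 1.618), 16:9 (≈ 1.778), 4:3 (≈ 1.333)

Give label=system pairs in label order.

Ratios: P ≈ 1.414; Q ≈ 1.780; R ≈ 1.618; S ≈ 1.334.
Targets: root-2 ≈ 1.414; golden ratio ≈ 1.618; 16:9 ≈ 1.778; 4:3 ≈ 1.333.

P=root-2, Q=16:9, R=golden ratio, S=4:3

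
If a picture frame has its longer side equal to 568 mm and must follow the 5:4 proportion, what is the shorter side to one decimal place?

454.4 mm

5:4 = 1.25000.
Shorter side = 568 ÷ 1.25000 ≈ 454.400 → 454.4 mm.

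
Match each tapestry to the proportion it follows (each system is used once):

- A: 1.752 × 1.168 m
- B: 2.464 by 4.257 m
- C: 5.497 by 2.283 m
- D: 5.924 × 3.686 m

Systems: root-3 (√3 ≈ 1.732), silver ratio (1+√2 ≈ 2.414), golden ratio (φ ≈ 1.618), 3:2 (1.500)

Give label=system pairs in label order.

A=3:2, B=root-3, C=silver ratio, D=golden ratio

Ratios: A ≈ 1.500; B ≈ 1.728; C ≈ 2.408; D ≈ 1.607.
Targets: root-3 ≈ 1.732; silver ratio ≈ 2.414; golden ratio ≈ 1.618; 3:2 ≈ 1.500.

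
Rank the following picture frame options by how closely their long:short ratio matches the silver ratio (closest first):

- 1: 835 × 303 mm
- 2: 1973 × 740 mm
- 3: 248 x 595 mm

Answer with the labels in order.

Ratios: 1 = 835 / 303 ≈ 2.756; 2 = 1973 / 740 ≈ 2.666; 3 = 595 / 248 ≈ 2.399.
|Δ from 2.414|: 1 0.342; 2 0.252; 3 0.015.

3, 2, 1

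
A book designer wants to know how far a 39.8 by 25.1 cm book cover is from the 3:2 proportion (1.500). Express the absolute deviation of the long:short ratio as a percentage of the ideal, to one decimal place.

Ratio = 39.8 / 25.1 ≈ 1.5857.
Ideal 3:2 = 1.5000. |1.5857 − 1.5000| / 1.5000 ≈ 5.71% → 5.7%.

5.7%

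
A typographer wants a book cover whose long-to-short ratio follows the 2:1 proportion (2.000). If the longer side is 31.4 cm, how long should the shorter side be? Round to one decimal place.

2:1 = 2.00000.
Shorter side = 31.4 ÷ 2.00000 ≈ 15.700 → 15.7 cm.

15.7 cm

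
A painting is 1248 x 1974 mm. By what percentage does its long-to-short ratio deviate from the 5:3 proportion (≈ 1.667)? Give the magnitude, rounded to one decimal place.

Ratio = 1974 / 1248 ≈ 1.5817.
Ideal 5:3 ≈ 1.6667. |1.5817 − 1.6667| / 1.6667 ≈ 5.10% → 5.1%.

5.1%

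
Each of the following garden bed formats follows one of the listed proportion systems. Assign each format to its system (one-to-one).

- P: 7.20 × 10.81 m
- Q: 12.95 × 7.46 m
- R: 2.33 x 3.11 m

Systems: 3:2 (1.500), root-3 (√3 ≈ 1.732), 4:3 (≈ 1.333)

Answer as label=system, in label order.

Ratios: P ≈ 1.501; Q ≈ 1.736; R ≈ 1.335.
Targets: 3:2 ≈ 1.500; root-3 ≈ 1.732; 4:3 ≈ 1.333.

P=3:2, Q=root-3, R=4:3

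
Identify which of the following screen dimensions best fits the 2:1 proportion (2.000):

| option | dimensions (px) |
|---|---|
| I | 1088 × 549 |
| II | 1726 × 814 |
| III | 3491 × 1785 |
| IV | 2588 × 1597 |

Target 2:1 ≈ 2.000.
I: 1.982 (Δ0.018)  II: 2.120 (Δ0.120)  III: 1.956 (Δ0.044)  IV: 1.621 (Δ0.379)

I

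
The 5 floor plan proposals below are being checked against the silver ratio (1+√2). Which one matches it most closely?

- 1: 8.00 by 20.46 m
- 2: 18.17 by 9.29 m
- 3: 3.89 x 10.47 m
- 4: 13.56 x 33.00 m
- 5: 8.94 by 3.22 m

Target silver ratio ≈ 2.414.
1: 2.558 (Δ0.144)  2: 1.956 (Δ0.458)  3: 2.692 (Δ0.278)  4: 2.434 (Δ0.020)  5: 2.776 (Δ0.362)

4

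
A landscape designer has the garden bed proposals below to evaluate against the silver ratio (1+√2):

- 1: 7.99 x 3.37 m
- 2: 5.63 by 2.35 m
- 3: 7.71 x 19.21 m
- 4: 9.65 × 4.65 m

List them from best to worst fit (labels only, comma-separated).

2, 1, 3, 4

1: 7.99/3.37 ≈ 2.371 → |2.371 − 2.414| = 0.043
2: 5.63/2.35 ≈ 2.396 → |2.396 − 2.414| = 0.018
3: 19.21/7.71 ≈ 2.492 → |2.492 − 2.414| = 0.078
4: 9.65/4.65 ≈ 2.075 → |2.075 − 2.414| = 0.339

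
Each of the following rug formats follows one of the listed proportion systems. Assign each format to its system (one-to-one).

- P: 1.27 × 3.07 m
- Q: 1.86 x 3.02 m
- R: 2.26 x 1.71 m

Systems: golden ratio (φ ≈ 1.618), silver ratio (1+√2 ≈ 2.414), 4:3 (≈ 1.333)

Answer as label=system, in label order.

Ratios: P ≈ 2.417; Q ≈ 1.624; R ≈ 1.322.
Targets: golden ratio ≈ 1.618; silver ratio ≈ 2.414; 4:3 ≈ 1.333.

P=silver ratio, Q=golden ratio, R=4:3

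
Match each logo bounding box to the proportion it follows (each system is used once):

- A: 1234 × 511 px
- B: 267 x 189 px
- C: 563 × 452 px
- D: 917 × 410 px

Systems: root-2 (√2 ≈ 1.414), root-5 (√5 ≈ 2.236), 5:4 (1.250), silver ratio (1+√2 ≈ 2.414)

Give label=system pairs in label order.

Ratios: A ≈ 2.415; B ≈ 1.413; C ≈ 1.246; D ≈ 2.237.
Targets: root-2 ≈ 1.414; root-5 ≈ 2.236; 5:4 ≈ 1.250; silver ratio ≈ 2.414.

A=silver ratio, B=root-2, C=5:4, D=root-5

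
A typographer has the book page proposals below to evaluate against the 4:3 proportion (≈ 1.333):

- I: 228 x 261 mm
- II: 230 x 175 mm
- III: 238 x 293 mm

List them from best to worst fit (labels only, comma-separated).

II, III, I

I: 261/228 ≈ 1.145 → |1.145 − 1.333| = 0.188
II: 230/175 ≈ 1.314 → |1.314 − 1.333| = 0.019
III: 293/238 ≈ 1.231 → |1.231 − 1.333| = 0.102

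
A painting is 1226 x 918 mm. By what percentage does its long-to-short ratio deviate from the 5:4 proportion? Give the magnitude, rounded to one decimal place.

Ratio = 1226 / 918 ≈ 1.3355.
Ideal 5:4 = 1.2500. |1.3355 − 1.2500| / 1.2500 ≈ 6.84% → 6.8%.

6.8%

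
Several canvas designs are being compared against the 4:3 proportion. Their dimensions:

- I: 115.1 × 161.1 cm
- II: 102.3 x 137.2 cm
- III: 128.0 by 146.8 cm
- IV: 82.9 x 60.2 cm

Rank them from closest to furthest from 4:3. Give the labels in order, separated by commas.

II, IV, I, III

I: 161.1/115.1 ≈ 1.400 → |1.400 − 1.333| = 0.067
II: 137.2/102.3 ≈ 1.341 → |1.341 − 1.333| = 0.008
III: 146.8/128.0 ≈ 1.147 → |1.147 − 1.333| = 0.186
IV: 82.9/60.2 ≈ 1.377 → |1.377 − 1.333| = 0.044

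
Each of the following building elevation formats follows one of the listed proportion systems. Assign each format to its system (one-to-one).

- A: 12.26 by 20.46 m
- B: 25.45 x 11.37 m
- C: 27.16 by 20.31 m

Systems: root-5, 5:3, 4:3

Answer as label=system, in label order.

Ratios: A ≈ 1.669; B ≈ 2.238; C ≈ 1.337.
Targets: root-5 ≈ 2.236; 5:3 ≈ 1.667; 4:3 ≈ 1.333.

A=5:3, B=root-5, C=4:3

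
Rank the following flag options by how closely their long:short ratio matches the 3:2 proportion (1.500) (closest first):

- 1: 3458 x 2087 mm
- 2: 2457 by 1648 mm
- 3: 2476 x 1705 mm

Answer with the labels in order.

2, 3, 1

1: 3458/2087 ≈ 1.657 → |1.657 − 1.500| = 0.157
2: 2457/1648 ≈ 1.491 → |1.491 − 1.500| = 0.009
3: 2476/1705 ≈ 1.452 → |1.452 − 1.500| = 0.048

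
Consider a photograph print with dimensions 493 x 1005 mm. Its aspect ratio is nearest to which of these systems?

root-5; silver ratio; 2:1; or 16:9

2:1

1005/493 ≈ 2.039. Nearest candidates are 2:1 (2.000, off by 0.039) and root-5 (2.236, off by 0.197).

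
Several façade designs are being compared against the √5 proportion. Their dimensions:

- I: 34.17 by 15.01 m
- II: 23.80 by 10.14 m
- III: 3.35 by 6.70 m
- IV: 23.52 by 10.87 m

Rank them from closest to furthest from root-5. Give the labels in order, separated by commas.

I, IV, II, III

Ratios: I = 34.17 / 15.01 ≈ 2.276; II = 23.80 / 10.14 ≈ 2.347; III = 6.70 / 3.35 ≈ 2.000; IV = 23.52 / 10.87 ≈ 2.164.
|Δ from 2.236|: I 0.040; II 0.111; III 0.236; IV 0.072.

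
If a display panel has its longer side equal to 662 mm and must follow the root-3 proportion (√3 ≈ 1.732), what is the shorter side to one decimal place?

382.2 mm

root-3 ≈ 1.73205.
Shorter side = 662 ÷ 1.73205 ≈ 382.206 → 382.2 mm.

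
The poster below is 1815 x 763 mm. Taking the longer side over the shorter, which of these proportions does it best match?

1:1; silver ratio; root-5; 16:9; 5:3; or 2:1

Ratio = 1815 / 763 ≈ 2.379.
Distances: 1:1 1.000 (Δ 1.379); silver ratio 2.414 (Δ 0.035); root-5 2.236 (Δ 0.143); 16:9 1.778 (Δ 0.601); 5:3 1.667 (Δ 0.712); 2:1 2.000 (Δ 0.379).

silver ratio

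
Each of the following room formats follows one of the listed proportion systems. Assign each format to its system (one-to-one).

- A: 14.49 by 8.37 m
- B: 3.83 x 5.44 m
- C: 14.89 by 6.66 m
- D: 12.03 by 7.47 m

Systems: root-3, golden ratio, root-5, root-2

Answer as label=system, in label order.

Ratios: A ≈ 1.731; B ≈ 1.420; C ≈ 2.236; D ≈ 1.610.
Targets: root-3 ≈ 1.732; golden ratio ≈ 1.618; root-5 ≈ 2.236; root-2 ≈ 1.414.

A=root-3, B=root-2, C=root-5, D=golden ratio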